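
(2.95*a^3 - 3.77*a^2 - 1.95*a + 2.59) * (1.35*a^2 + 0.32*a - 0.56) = 3.9825*a^5 - 4.1455*a^4 - 5.4909*a^3 + 4.9837*a^2 + 1.9208*a - 1.4504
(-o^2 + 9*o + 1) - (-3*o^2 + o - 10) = 2*o^2 + 8*o + 11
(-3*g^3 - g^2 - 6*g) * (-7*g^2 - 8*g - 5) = 21*g^5 + 31*g^4 + 65*g^3 + 53*g^2 + 30*g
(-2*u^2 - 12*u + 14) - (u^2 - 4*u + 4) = -3*u^2 - 8*u + 10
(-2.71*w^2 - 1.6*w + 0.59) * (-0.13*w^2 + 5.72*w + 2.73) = 0.3523*w^4 - 15.2932*w^3 - 16.627*w^2 - 0.993200000000001*w + 1.6107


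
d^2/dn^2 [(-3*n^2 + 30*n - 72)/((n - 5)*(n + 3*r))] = 6*(2*(n - 5)^3*(n + 3*r) + (n - 5)^2*(n + 3*r)^2 + (n - 5)^2*(-n^2 + 10*n - 24) + (n - 5)*(n + 3*r)*(-n^2 + 10*n - 24) + (n + 3*r)^2*(-n^2 + 10*n - 24))/((n - 5)^3*(n + 3*r)^3)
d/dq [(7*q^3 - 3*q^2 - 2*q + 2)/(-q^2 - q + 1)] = q*(-7*q^3 - 14*q^2 + 22*q - 2)/(q^4 + 2*q^3 - q^2 - 2*q + 1)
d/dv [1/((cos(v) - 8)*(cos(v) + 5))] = (2*cos(v) - 3)*sin(v)/((cos(v) - 8)^2*(cos(v) + 5)^2)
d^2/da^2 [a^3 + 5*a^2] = 6*a + 10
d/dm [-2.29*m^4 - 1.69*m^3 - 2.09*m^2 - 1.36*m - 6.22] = -9.16*m^3 - 5.07*m^2 - 4.18*m - 1.36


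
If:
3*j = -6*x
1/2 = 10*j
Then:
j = 1/20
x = -1/40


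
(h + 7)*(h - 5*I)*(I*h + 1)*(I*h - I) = -h^4 - 6*h^3 + 6*I*h^3 + 12*h^2 + 36*I*h^2 + 30*h - 42*I*h - 35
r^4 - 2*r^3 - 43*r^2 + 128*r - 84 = (r - 6)*(r - 2)*(r - 1)*(r + 7)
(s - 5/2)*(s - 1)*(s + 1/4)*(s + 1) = s^4 - 9*s^3/4 - 13*s^2/8 + 9*s/4 + 5/8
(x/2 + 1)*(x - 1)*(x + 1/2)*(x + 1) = x^4/2 + 5*x^3/4 - 5*x/4 - 1/2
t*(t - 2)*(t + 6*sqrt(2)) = t^3 - 2*t^2 + 6*sqrt(2)*t^2 - 12*sqrt(2)*t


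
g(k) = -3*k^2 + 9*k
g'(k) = 9 - 6*k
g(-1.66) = -23.21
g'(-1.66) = 18.96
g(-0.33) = -3.30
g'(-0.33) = 10.98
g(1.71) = 6.62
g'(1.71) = -1.26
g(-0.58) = -6.23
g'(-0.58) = 12.48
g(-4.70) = -108.57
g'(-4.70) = 37.20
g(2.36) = 4.53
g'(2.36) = -5.16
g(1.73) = 6.59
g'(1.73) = -1.38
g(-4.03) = -84.99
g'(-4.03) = 33.18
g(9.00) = -162.00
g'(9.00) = -45.00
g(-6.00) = -162.00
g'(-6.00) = 45.00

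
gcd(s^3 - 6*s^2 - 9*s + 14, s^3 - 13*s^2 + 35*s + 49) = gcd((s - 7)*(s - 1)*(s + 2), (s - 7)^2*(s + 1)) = s - 7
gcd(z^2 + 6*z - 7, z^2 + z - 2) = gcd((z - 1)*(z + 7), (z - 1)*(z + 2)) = z - 1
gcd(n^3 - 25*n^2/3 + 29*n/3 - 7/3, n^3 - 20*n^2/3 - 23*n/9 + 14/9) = n^2 - 22*n/3 + 7/3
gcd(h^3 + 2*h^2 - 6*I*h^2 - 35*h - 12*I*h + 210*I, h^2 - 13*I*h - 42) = h - 6*I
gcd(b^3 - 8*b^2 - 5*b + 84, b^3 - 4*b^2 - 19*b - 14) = b - 7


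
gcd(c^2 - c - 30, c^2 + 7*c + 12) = 1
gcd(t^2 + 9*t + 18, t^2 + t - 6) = t + 3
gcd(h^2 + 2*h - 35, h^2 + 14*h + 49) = h + 7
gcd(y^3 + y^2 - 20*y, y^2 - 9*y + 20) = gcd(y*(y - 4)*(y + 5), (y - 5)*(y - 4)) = y - 4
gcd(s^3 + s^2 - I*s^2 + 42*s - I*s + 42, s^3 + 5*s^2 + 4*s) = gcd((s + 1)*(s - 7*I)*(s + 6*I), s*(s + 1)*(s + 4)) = s + 1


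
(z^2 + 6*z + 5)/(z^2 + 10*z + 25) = (z + 1)/(z + 5)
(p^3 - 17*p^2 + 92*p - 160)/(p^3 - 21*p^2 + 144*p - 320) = (p - 4)/(p - 8)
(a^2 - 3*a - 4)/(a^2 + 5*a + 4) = (a - 4)/(a + 4)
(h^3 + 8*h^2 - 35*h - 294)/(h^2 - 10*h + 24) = (h^2 + 14*h + 49)/(h - 4)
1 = 1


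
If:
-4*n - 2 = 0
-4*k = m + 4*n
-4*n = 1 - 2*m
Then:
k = 5/8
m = -1/2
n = -1/2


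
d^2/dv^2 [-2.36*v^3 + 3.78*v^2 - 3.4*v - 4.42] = 7.56 - 14.16*v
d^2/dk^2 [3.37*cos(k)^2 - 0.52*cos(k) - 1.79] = 0.52*cos(k) - 6.74*cos(2*k)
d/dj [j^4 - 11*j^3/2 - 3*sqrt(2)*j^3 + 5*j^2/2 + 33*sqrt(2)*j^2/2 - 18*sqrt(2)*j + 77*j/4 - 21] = 4*j^3 - 33*j^2/2 - 9*sqrt(2)*j^2 + 5*j + 33*sqrt(2)*j - 18*sqrt(2) + 77/4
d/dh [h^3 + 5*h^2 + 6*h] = 3*h^2 + 10*h + 6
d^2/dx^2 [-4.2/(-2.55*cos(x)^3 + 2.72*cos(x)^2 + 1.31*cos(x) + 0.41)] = (-491.589*(1.0*sin(x)^2 + 0.711111111111111*cos(x) - 0.82875816993464)^2*sin(x)^2 + (2.5305*cos(x) - 22.848*cos(2*x) + 24.0975*cos(3*x))*(-2.55*cos(x)^3 + 2.72*cos(x)^2 + 1.31*cos(x) + 0.41))/(-2.55*cos(x)^3 + 2.72*cos(x)^2 + 1.31*cos(x) + 0.41)^3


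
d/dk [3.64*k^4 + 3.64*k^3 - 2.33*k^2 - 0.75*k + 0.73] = 14.56*k^3 + 10.92*k^2 - 4.66*k - 0.75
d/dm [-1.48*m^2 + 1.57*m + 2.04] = 1.57 - 2.96*m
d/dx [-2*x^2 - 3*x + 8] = -4*x - 3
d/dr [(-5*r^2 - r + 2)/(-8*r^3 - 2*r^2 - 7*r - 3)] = (-40*r^4 - 16*r^3 + 81*r^2 + 38*r + 17)/(64*r^6 + 32*r^5 + 116*r^4 + 76*r^3 + 61*r^2 + 42*r + 9)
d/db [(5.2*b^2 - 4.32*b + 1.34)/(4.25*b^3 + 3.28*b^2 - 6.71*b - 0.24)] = (-22.1*b^4 + 36.72*b^3 - 37.8074*b^2 - 11.2864*b + 10.0282)/(18.0625*b^6 + 27.88*b^5 - 46.2766*b^4 - 46.0576*b^3 + 43.4497*b^2 + 3.2208*b + 0.0576)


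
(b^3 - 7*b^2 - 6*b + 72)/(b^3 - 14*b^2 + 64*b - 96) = (b + 3)/(b - 4)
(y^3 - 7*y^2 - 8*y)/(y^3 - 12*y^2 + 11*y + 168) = y*(y + 1)/(y^2 - 4*y - 21)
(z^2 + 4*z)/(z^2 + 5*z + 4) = z/(z + 1)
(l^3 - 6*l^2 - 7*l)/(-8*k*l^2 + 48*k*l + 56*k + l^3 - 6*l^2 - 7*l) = -l/(8*k - l)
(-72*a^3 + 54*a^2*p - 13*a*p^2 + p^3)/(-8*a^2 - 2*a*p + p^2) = (18*a^2 - 9*a*p + p^2)/(2*a + p)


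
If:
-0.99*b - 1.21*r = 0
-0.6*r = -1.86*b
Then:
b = 0.00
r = 0.00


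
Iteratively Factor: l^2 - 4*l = (l)*(l - 4)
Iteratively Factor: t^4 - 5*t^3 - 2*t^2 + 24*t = (t)*(t^3 - 5*t^2 - 2*t + 24) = t*(t + 2)*(t^2 - 7*t + 12) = t*(t - 3)*(t + 2)*(t - 4)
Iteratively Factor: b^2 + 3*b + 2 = (b + 2)*(b + 1)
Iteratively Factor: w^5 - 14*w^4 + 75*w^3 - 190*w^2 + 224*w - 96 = (w - 4)*(w^4 - 10*w^3 + 35*w^2 - 50*w + 24) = (w - 4)*(w - 1)*(w^3 - 9*w^2 + 26*w - 24) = (w - 4)*(w - 2)*(w - 1)*(w^2 - 7*w + 12) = (w - 4)*(w - 3)*(w - 2)*(w - 1)*(w - 4)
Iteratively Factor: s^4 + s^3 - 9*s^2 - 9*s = (s + 3)*(s^3 - 2*s^2 - 3*s) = (s + 1)*(s + 3)*(s^2 - 3*s) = s*(s + 1)*(s + 3)*(s - 3)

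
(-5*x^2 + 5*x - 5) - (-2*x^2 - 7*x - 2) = -3*x^2 + 12*x - 3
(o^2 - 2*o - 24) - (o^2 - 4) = -2*o - 20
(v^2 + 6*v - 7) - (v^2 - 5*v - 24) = 11*v + 17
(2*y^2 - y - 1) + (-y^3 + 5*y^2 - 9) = -y^3 + 7*y^2 - y - 10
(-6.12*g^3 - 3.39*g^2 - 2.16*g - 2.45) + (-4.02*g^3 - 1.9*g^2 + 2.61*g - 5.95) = -10.14*g^3 - 5.29*g^2 + 0.45*g - 8.4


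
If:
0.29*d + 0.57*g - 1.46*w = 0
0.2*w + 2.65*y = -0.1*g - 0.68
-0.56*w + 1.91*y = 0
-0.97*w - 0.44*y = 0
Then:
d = 13.37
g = -6.80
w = 0.00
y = 0.00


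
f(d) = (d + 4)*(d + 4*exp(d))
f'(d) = d + (d + 4)*(4*exp(d) + 1) + 4*exp(d)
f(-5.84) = 10.72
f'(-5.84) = -7.69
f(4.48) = 3030.91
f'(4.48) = 3358.82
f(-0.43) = 7.75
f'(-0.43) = 15.03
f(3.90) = 1591.93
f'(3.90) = 1770.53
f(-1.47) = -1.39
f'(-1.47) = 4.31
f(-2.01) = -2.93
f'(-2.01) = 1.58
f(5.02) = 5508.20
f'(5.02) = 6082.61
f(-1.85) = -2.63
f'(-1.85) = 2.28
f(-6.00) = 11.98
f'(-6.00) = -8.01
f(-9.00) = 45.00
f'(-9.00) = -14.00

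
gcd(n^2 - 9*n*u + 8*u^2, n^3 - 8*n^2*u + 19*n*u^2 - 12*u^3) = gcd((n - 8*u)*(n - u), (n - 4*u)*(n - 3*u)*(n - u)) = -n + u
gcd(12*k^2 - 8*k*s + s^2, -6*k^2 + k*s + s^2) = -2*k + s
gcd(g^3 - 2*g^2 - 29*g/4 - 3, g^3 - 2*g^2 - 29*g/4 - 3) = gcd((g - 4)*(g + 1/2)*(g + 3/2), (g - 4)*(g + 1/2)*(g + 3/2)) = g^3 - 2*g^2 - 29*g/4 - 3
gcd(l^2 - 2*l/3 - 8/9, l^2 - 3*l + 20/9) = l - 4/3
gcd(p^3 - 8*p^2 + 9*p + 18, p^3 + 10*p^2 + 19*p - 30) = 1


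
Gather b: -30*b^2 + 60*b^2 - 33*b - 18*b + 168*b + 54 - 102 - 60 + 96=30*b^2 + 117*b - 12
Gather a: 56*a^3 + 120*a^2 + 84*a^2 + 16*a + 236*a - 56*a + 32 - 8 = 56*a^3 + 204*a^2 + 196*a + 24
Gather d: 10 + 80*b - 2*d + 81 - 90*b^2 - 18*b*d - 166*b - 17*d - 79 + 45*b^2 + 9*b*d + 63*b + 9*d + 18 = -45*b^2 - 23*b + d*(-9*b - 10) + 30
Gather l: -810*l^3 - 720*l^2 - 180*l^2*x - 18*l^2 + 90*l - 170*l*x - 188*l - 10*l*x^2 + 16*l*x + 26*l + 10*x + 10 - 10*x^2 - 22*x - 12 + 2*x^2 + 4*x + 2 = -810*l^3 + l^2*(-180*x - 738) + l*(-10*x^2 - 154*x - 72) - 8*x^2 - 8*x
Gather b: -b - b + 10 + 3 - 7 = 6 - 2*b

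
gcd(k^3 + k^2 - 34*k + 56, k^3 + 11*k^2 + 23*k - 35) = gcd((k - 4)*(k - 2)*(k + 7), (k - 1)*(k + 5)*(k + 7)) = k + 7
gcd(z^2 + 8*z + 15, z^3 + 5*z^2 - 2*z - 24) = z + 3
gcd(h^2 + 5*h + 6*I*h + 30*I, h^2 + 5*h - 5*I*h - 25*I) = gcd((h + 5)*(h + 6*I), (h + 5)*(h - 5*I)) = h + 5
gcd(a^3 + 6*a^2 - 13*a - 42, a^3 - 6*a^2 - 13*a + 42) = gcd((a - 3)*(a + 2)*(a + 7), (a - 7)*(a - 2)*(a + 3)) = 1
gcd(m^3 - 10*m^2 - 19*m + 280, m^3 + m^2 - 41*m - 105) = m^2 - 2*m - 35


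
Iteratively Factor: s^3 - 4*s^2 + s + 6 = (s - 3)*(s^2 - s - 2) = (s - 3)*(s - 2)*(s + 1)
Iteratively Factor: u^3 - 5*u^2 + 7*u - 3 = (u - 1)*(u^2 - 4*u + 3) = (u - 1)^2*(u - 3)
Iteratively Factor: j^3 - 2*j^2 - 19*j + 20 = (j - 1)*(j^2 - j - 20) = (j - 1)*(j + 4)*(j - 5)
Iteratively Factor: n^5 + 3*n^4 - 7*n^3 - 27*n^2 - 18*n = (n + 2)*(n^4 + n^3 - 9*n^2 - 9*n) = n*(n + 2)*(n^3 + n^2 - 9*n - 9) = n*(n + 2)*(n + 3)*(n^2 - 2*n - 3) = n*(n + 1)*(n + 2)*(n + 3)*(n - 3)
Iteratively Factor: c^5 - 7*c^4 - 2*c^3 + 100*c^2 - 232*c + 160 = (c + 4)*(c^4 - 11*c^3 + 42*c^2 - 68*c + 40) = (c - 2)*(c + 4)*(c^3 - 9*c^2 + 24*c - 20) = (c - 5)*(c - 2)*(c + 4)*(c^2 - 4*c + 4) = (c - 5)*(c - 2)^2*(c + 4)*(c - 2)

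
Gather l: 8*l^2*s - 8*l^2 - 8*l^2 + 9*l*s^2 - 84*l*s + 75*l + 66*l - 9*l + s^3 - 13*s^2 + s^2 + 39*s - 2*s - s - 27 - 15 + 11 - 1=l^2*(8*s - 16) + l*(9*s^2 - 84*s + 132) + s^3 - 12*s^2 + 36*s - 32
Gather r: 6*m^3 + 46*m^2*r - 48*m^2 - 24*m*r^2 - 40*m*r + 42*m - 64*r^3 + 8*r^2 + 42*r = 6*m^3 - 48*m^2 + 42*m - 64*r^3 + r^2*(8 - 24*m) + r*(46*m^2 - 40*m + 42)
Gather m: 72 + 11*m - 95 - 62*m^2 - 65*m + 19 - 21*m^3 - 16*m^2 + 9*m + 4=-21*m^3 - 78*m^2 - 45*m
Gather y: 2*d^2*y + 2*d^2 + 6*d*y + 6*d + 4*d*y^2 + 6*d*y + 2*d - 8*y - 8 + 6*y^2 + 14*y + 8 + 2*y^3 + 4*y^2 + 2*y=2*d^2 + 8*d + 2*y^3 + y^2*(4*d + 10) + y*(2*d^2 + 12*d + 8)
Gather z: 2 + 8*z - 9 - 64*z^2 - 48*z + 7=-64*z^2 - 40*z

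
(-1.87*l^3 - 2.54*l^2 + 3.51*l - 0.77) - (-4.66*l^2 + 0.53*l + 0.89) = -1.87*l^3 + 2.12*l^2 + 2.98*l - 1.66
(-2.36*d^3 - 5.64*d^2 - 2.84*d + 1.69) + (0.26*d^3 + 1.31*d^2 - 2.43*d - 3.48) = -2.1*d^3 - 4.33*d^2 - 5.27*d - 1.79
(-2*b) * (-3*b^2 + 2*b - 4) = 6*b^3 - 4*b^2 + 8*b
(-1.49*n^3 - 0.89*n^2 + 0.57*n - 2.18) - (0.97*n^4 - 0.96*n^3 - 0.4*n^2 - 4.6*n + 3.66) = -0.97*n^4 - 0.53*n^3 - 0.49*n^2 + 5.17*n - 5.84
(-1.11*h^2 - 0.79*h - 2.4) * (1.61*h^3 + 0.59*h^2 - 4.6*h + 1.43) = -1.7871*h^5 - 1.9268*h^4 + 0.7759*h^3 + 0.6307*h^2 + 9.9103*h - 3.432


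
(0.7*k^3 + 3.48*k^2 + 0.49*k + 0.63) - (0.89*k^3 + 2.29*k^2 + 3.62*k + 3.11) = -0.19*k^3 + 1.19*k^2 - 3.13*k - 2.48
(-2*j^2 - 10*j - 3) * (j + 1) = -2*j^3 - 12*j^2 - 13*j - 3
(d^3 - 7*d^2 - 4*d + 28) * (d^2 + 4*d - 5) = d^5 - 3*d^4 - 37*d^3 + 47*d^2 + 132*d - 140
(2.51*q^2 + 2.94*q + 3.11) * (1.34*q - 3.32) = 3.3634*q^3 - 4.3936*q^2 - 5.5934*q - 10.3252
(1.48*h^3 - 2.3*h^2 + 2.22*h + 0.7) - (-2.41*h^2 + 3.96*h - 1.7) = 1.48*h^3 + 0.11*h^2 - 1.74*h + 2.4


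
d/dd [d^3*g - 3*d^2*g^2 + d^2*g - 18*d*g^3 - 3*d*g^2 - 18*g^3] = g*(3*d^2 - 6*d*g + 2*d - 18*g^2 - 3*g)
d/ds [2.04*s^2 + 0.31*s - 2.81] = 4.08*s + 0.31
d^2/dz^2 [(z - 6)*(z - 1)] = 2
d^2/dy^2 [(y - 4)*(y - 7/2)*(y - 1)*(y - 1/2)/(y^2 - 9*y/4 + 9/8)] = 4*(256*y^6 - 1728*y^5 + 4752*y^4 - 5760*y^3 + 2568*y^2 + 540*y - 639)/(512*y^6 - 3456*y^5 + 9504*y^4 - 13608*y^3 + 10692*y^2 - 4374*y + 729)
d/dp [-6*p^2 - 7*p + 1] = -12*p - 7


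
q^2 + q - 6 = (q - 2)*(q + 3)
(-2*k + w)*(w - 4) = -2*k*w + 8*k + w^2 - 4*w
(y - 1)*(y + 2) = y^2 + y - 2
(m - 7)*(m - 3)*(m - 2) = m^3 - 12*m^2 + 41*m - 42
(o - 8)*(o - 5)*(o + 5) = o^3 - 8*o^2 - 25*o + 200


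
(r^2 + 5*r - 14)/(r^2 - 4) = (r + 7)/(r + 2)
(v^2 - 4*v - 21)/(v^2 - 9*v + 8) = (v^2 - 4*v - 21)/(v^2 - 9*v + 8)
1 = 1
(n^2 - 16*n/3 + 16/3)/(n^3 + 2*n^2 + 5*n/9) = 3*(3*n^2 - 16*n + 16)/(n*(9*n^2 + 18*n + 5))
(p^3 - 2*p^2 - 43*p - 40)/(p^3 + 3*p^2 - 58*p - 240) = (p + 1)/(p + 6)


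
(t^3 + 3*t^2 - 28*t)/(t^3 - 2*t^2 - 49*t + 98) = t*(t - 4)/(t^2 - 9*t + 14)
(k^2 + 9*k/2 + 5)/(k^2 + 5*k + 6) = (k + 5/2)/(k + 3)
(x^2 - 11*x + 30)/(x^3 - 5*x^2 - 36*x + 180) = 1/(x + 6)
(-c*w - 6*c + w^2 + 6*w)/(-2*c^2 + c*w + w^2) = (w + 6)/(2*c + w)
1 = 1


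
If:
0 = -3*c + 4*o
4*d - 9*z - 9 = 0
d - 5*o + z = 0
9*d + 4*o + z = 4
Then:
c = -80/1431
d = 29/53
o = -20/477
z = -361/477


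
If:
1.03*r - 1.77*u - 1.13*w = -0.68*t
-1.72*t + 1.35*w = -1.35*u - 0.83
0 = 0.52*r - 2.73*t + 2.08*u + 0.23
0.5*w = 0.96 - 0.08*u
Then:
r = 6.99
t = 5.68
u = 5.59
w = 1.02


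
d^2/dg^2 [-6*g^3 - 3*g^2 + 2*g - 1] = -36*g - 6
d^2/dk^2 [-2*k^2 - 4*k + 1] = -4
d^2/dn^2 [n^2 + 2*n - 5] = 2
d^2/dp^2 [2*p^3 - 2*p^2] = 12*p - 4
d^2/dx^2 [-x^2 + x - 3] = -2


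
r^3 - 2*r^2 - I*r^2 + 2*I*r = r*(r - 2)*(r - I)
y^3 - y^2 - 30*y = y*(y - 6)*(y + 5)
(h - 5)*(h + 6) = h^2 + h - 30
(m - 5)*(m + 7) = m^2 + 2*m - 35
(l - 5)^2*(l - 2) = l^3 - 12*l^2 + 45*l - 50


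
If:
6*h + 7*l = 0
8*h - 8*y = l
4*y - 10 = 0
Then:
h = 70/31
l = -60/31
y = 5/2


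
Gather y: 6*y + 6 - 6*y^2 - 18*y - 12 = -6*y^2 - 12*y - 6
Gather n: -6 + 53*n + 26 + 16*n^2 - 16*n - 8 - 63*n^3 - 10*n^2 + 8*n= -63*n^3 + 6*n^2 + 45*n + 12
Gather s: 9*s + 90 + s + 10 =10*s + 100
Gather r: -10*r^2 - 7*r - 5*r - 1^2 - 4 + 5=-10*r^2 - 12*r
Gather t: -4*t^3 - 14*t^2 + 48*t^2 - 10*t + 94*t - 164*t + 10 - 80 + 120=-4*t^3 + 34*t^2 - 80*t + 50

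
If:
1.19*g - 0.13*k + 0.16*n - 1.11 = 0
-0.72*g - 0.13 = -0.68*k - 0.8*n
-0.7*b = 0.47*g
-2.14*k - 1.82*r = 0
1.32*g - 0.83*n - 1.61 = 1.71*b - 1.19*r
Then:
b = -0.41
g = 0.62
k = -0.99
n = 1.56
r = 1.16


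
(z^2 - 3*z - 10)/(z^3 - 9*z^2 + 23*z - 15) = (z + 2)/(z^2 - 4*z + 3)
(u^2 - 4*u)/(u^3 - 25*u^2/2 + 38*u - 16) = 2*u/(2*u^2 - 17*u + 8)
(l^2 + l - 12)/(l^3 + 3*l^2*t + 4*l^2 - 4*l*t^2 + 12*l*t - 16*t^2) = (3 - l)/(-l^2 - 3*l*t + 4*t^2)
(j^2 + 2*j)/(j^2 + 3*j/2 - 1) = 2*j/(2*j - 1)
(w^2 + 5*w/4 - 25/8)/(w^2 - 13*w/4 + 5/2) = (w + 5/2)/(w - 2)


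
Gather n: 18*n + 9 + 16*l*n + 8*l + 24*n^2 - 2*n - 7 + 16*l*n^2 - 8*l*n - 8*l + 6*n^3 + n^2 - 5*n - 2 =6*n^3 + n^2*(16*l + 25) + n*(8*l + 11)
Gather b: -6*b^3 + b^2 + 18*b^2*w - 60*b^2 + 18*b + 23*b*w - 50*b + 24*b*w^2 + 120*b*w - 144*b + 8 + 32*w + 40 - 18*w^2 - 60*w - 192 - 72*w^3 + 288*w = -6*b^3 + b^2*(18*w - 59) + b*(24*w^2 + 143*w - 176) - 72*w^3 - 18*w^2 + 260*w - 144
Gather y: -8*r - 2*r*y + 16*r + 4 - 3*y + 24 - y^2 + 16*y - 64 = 8*r - y^2 + y*(13 - 2*r) - 36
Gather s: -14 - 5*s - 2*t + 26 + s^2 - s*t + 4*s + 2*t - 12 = s^2 + s*(-t - 1)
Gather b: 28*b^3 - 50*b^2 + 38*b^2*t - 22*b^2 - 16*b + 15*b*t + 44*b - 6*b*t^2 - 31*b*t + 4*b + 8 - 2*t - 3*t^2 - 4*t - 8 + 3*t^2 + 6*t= 28*b^3 + b^2*(38*t - 72) + b*(-6*t^2 - 16*t + 32)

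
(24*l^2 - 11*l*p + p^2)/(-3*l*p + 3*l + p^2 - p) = (-8*l + p)/(p - 1)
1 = 1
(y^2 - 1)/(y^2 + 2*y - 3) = (y + 1)/(y + 3)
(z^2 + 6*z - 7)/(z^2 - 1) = (z + 7)/(z + 1)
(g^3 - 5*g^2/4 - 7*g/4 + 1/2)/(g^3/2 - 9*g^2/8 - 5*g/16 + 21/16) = 4*(4*g^2 - 9*g + 2)/(8*g^2 - 26*g + 21)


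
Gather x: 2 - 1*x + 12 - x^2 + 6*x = -x^2 + 5*x + 14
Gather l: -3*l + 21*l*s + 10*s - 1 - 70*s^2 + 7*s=l*(21*s - 3) - 70*s^2 + 17*s - 1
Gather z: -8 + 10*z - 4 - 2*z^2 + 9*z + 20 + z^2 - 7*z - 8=-z^2 + 12*z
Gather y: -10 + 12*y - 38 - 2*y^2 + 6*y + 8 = -2*y^2 + 18*y - 40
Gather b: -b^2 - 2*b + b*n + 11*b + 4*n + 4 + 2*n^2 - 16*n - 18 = -b^2 + b*(n + 9) + 2*n^2 - 12*n - 14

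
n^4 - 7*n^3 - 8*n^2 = n^2*(n - 8)*(n + 1)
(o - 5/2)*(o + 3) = o^2 + o/2 - 15/2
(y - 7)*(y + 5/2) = y^2 - 9*y/2 - 35/2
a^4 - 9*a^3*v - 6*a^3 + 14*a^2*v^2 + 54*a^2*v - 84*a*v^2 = a*(a - 6)*(a - 7*v)*(a - 2*v)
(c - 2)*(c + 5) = c^2 + 3*c - 10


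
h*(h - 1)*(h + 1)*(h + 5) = h^4 + 5*h^3 - h^2 - 5*h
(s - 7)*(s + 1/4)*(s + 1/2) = s^3 - 25*s^2/4 - 41*s/8 - 7/8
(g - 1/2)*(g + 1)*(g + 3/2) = g^3 + 2*g^2 + g/4 - 3/4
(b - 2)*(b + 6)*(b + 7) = b^3 + 11*b^2 + 16*b - 84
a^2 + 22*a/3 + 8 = (a + 4/3)*(a + 6)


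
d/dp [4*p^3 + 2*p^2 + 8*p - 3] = 12*p^2 + 4*p + 8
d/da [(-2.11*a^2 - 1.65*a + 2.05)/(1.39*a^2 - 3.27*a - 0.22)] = (9.1932*a^2 - 4.7706*a + 7.0665)/(1.9321*a^4 - 9.0906*a^3 + 10.0813*a^2 + 1.4388*a + 0.0484)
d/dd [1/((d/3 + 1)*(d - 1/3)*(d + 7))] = 9*(-9*d^2 - 58*d - 53)/(9*d^6 + 174*d^5 + 1159*d^4 + 2948*d^3 + 1591*d^2 - 2226*d + 441)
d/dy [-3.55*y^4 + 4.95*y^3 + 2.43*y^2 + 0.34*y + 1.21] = -14.2*y^3 + 14.85*y^2 + 4.86*y + 0.34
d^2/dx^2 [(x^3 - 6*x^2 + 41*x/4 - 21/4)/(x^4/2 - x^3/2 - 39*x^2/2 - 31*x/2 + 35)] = (4*x^6 - 60*x^5 + 594*x^4 + 1180*x^3 - 10857*x^2 + 4410*x + 106141)/(x^9 - 117*x^7 - 210*x^6 + 4563*x^5 + 16380*x^4 - 44619*x^3 - 319410*x^2 - 573300*x - 343000)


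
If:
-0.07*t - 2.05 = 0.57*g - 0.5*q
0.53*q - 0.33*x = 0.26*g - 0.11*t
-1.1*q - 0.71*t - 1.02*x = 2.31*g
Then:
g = 2.91487050960735 - 1.31719298245614*x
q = 5.0088276246171 - 0.906198830409357*x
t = 4.25286549707602*x - 17.2437482595377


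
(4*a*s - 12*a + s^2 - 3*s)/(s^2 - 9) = (4*a + s)/(s + 3)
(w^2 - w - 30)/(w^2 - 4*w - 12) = (w + 5)/(w + 2)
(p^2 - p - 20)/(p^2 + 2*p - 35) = (p + 4)/(p + 7)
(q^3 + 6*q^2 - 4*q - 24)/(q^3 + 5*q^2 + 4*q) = (q^3 + 6*q^2 - 4*q - 24)/(q*(q^2 + 5*q + 4))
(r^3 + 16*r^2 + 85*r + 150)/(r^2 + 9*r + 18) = (r^2 + 10*r + 25)/(r + 3)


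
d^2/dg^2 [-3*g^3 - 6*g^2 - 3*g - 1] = -18*g - 12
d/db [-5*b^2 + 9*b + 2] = 9 - 10*b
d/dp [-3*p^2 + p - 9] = 1 - 6*p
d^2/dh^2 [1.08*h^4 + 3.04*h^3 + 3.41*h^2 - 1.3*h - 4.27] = 12.96*h^2 + 18.24*h + 6.82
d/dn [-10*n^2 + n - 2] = 1 - 20*n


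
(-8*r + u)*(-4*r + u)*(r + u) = 32*r^3 + 20*r^2*u - 11*r*u^2 + u^3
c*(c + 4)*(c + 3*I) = c^3 + 4*c^2 + 3*I*c^2 + 12*I*c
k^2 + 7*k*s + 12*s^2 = (k + 3*s)*(k + 4*s)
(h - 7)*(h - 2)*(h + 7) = h^3 - 2*h^2 - 49*h + 98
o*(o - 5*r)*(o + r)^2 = o^4 - 3*o^3*r - 9*o^2*r^2 - 5*o*r^3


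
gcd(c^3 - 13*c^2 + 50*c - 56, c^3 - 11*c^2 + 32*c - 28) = c^2 - 9*c + 14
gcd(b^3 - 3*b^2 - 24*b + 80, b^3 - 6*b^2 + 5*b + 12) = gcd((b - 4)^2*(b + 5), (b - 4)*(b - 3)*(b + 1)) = b - 4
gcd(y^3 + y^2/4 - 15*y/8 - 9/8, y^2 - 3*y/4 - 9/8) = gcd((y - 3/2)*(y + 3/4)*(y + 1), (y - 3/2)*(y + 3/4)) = y^2 - 3*y/4 - 9/8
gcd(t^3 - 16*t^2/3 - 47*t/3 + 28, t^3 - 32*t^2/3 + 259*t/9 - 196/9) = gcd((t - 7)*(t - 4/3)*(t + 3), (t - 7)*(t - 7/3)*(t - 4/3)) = t^2 - 25*t/3 + 28/3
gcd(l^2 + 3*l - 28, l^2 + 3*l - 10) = 1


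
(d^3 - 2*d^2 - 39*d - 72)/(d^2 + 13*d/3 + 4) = 3*(d^2 - 5*d - 24)/(3*d + 4)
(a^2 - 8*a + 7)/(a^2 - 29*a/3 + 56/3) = 3*(a - 1)/(3*a - 8)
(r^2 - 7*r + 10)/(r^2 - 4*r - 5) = (r - 2)/(r + 1)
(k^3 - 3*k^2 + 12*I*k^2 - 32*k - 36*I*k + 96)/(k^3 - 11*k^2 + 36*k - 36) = (k^2 + 12*I*k - 32)/(k^2 - 8*k + 12)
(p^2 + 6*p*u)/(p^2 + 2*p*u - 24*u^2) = p/(p - 4*u)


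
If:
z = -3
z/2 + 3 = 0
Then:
No Solution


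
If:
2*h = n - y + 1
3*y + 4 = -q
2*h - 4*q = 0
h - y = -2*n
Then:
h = 20/29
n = -31/29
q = 10/29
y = -42/29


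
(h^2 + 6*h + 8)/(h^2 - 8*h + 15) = (h^2 + 6*h + 8)/(h^2 - 8*h + 15)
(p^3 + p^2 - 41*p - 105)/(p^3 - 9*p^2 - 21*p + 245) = (p + 3)/(p - 7)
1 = 1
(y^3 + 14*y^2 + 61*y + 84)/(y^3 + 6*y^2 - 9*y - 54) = (y^2 + 11*y + 28)/(y^2 + 3*y - 18)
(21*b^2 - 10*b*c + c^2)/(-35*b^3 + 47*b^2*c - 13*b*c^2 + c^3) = (-3*b + c)/(5*b^2 - 6*b*c + c^2)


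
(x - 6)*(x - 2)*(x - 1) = x^3 - 9*x^2 + 20*x - 12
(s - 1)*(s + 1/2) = s^2 - s/2 - 1/2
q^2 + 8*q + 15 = (q + 3)*(q + 5)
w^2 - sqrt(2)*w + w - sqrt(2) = (w + 1)*(w - sqrt(2))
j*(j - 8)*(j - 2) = j^3 - 10*j^2 + 16*j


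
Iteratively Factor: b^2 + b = (b)*(b + 1)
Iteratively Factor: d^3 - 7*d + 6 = (d - 1)*(d^2 + d - 6) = (d - 2)*(d - 1)*(d + 3)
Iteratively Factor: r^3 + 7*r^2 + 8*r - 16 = (r + 4)*(r^2 + 3*r - 4) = (r - 1)*(r + 4)*(r + 4)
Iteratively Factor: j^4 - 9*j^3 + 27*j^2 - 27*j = (j - 3)*(j^3 - 6*j^2 + 9*j) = (j - 3)^2*(j^2 - 3*j) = j*(j - 3)^2*(j - 3)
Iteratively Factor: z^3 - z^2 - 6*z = (z + 2)*(z^2 - 3*z) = z*(z + 2)*(z - 3)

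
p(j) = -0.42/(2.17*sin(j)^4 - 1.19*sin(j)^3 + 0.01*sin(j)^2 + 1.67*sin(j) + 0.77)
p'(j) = -0.42*(-8.68*sin(j)^3*cos(j) + 3.57*sin(j)^2*cos(j) - 0.02*sin(j)*cos(j) - 1.67*cos(j))/(2.17*sin(j)^4 - 1.19*sin(j)^3 + 0.01*sin(j)^2 + 1.67*sin(j) + 0.77)^2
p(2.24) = -0.18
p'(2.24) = -0.18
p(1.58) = -0.12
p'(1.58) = -0.00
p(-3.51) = -0.31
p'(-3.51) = -0.35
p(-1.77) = -0.19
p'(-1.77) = 0.16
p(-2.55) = -1.63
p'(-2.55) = 5.01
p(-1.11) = -0.27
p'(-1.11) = -0.59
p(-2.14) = -0.36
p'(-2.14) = 1.00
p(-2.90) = -1.06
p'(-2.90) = -3.52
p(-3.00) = -0.78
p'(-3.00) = -2.25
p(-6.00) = -0.34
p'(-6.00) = 0.43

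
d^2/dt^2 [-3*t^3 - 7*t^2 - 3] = -18*t - 14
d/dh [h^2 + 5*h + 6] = 2*h + 5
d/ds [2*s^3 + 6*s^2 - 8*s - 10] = 6*s^2 + 12*s - 8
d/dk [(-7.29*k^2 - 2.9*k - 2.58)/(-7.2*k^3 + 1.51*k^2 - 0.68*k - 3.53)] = (-52.488*k^4 - 41.76*k^3 - 46.3918*k^2 + 59.259*k + 8.4826)/(51.84*k^6 - 21.744*k^5 + 12.0721*k^4 + 48.7784*k^3 - 10.1982*k^2 + 4.8008*k + 12.4609)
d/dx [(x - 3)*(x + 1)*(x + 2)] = 3*x^2 - 7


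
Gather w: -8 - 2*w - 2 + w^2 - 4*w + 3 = w^2 - 6*w - 7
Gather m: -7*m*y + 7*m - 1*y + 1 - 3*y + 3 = m*(7 - 7*y) - 4*y + 4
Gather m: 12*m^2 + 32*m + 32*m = 12*m^2 + 64*m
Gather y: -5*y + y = -4*y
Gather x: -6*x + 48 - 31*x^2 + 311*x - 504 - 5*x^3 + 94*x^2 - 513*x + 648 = -5*x^3 + 63*x^2 - 208*x + 192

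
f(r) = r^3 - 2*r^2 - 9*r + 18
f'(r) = 3*r^2 - 4*r - 9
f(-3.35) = -11.89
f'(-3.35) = 38.07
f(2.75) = -1.08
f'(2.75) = 2.69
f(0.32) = 14.95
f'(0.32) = -9.97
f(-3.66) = -24.88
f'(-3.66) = 45.83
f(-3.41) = -14.22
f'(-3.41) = 39.52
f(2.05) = -0.24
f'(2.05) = -4.59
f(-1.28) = 24.15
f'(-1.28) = 1.04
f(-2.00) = 20.00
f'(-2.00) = 11.00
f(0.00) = 18.00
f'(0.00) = -9.00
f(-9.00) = -792.00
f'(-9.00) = 270.00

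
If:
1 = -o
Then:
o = -1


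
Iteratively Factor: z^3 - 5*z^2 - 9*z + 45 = (z + 3)*(z^2 - 8*z + 15) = (z - 5)*(z + 3)*(z - 3)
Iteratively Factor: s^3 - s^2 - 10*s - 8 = (s - 4)*(s^2 + 3*s + 2) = (s - 4)*(s + 1)*(s + 2)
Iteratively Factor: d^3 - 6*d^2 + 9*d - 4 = (d - 1)*(d^2 - 5*d + 4) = (d - 1)^2*(d - 4)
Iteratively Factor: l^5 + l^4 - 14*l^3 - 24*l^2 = (l - 4)*(l^4 + 5*l^3 + 6*l^2) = (l - 4)*(l + 2)*(l^3 + 3*l^2) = l*(l - 4)*(l + 2)*(l^2 + 3*l) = l^2*(l - 4)*(l + 2)*(l + 3)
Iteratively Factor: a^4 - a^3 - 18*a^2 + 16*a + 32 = (a - 4)*(a^3 + 3*a^2 - 6*a - 8) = (a - 4)*(a + 1)*(a^2 + 2*a - 8) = (a - 4)*(a + 1)*(a + 4)*(a - 2)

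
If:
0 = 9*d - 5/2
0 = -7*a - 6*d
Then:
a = -5/21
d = 5/18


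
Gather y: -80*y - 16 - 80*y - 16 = -160*y - 32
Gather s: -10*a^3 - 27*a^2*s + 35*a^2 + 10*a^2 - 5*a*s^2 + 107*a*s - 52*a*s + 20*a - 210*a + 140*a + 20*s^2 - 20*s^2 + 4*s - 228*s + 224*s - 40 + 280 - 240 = -10*a^3 + 45*a^2 - 5*a*s^2 - 50*a + s*(-27*a^2 + 55*a)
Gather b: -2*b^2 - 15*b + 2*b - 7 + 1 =-2*b^2 - 13*b - 6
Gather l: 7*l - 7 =7*l - 7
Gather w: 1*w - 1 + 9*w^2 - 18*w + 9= 9*w^2 - 17*w + 8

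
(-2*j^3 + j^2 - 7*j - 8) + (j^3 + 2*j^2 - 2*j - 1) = -j^3 + 3*j^2 - 9*j - 9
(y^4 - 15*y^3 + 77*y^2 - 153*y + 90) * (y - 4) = y^5 - 19*y^4 + 137*y^3 - 461*y^2 + 702*y - 360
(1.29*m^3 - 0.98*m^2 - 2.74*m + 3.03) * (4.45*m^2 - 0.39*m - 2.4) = 5.7405*m^5 - 4.8641*m^4 - 14.9068*m^3 + 16.9041*m^2 + 5.3943*m - 7.272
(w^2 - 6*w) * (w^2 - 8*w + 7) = w^4 - 14*w^3 + 55*w^2 - 42*w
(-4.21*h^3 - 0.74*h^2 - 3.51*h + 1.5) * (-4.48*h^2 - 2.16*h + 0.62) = 18.8608*h^5 + 12.4088*h^4 + 14.713*h^3 + 0.402799999999999*h^2 - 5.4162*h + 0.93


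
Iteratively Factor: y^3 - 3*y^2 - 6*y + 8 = (y + 2)*(y^2 - 5*y + 4) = (y - 1)*(y + 2)*(y - 4)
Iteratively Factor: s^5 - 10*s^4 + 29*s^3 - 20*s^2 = (s)*(s^4 - 10*s^3 + 29*s^2 - 20*s) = s*(s - 1)*(s^3 - 9*s^2 + 20*s) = s*(s - 5)*(s - 1)*(s^2 - 4*s) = s*(s - 5)*(s - 4)*(s - 1)*(s)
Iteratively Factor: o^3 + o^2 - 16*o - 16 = (o - 4)*(o^2 + 5*o + 4) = (o - 4)*(o + 4)*(o + 1)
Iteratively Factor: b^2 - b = (b - 1)*(b)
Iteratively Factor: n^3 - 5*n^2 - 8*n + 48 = (n + 3)*(n^2 - 8*n + 16) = (n - 4)*(n + 3)*(n - 4)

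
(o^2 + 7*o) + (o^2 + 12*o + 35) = 2*o^2 + 19*o + 35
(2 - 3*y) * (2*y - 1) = -6*y^2 + 7*y - 2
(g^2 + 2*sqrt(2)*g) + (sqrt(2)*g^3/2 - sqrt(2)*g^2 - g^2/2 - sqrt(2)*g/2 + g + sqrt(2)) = sqrt(2)*g^3/2 - sqrt(2)*g^2 + g^2/2 + g + 3*sqrt(2)*g/2 + sqrt(2)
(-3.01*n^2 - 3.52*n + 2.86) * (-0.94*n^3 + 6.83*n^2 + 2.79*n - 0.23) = 2.8294*n^5 - 17.2495*n^4 - 35.1279*n^3 + 10.4053*n^2 + 8.789*n - 0.6578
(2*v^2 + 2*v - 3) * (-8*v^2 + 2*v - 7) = -16*v^4 - 12*v^3 + 14*v^2 - 20*v + 21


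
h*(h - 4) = h^2 - 4*h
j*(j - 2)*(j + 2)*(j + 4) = j^4 + 4*j^3 - 4*j^2 - 16*j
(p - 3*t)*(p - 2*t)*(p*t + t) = p^3*t - 5*p^2*t^2 + p^2*t + 6*p*t^3 - 5*p*t^2 + 6*t^3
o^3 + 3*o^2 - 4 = (o - 1)*(o + 2)^2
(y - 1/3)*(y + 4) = y^2 + 11*y/3 - 4/3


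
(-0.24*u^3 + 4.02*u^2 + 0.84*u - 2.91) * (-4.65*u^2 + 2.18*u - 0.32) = 1.116*u^5 - 19.2162*u^4 + 4.9344*u^3 + 14.0763*u^2 - 6.6126*u + 0.9312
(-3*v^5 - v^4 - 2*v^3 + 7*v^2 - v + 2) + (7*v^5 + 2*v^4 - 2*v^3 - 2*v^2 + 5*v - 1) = 4*v^5 + v^4 - 4*v^3 + 5*v^2 + 4*v + 1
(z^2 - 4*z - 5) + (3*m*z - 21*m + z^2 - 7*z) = 3*m*z - 21*m + 2*z^2 - 11*z - 5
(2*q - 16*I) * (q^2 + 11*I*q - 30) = 2*q^3 + 6*I*q^2 + 116*q + 480*I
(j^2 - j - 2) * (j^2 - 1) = j^4 - j^3 - 3*j^2 + j + 2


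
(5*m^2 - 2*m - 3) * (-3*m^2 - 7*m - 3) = -15*m^4 - 29*m^3 + 8*m^2 + 27*m + 9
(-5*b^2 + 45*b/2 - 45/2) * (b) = -5*b^3 + 45*b^2/2 - 45*b/2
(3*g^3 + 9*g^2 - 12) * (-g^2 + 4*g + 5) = -3*g^5 + 3*g^4 + 51*g^3 + 57*g^2 - 48*g - 60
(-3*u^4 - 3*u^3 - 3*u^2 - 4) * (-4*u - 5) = 12*u^5 + 27*u^4 + 27*u^3 + 15*u^2 + 16*u + 20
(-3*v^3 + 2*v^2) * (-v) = 3*v^4 - 2*v^3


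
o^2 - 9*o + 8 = (o - 8)*(o - 1)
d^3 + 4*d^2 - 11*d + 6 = (d - 1)^2*(d + 6)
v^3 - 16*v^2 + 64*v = v*(v - 8)^2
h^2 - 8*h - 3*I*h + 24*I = (h - 8)*(h - 3*I)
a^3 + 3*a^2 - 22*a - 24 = (a - 4)*(a + 1)*(a + 6)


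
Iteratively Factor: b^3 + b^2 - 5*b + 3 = (b - 1)*(b^2 + 2*b - 3) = (b - 1)*(b + 3)*(b - 1)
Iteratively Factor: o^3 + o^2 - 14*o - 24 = (o + 2)*(o^2 - o - 12) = (o - 4)*(o + 2)*(o + 3)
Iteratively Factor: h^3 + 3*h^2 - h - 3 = (h + 1)*(h^2 + 2*h - 3) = (h + 1)*(h + 3)*(h - 1)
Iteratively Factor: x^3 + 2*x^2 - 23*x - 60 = (x - 5)*(x^2 + 7*x + 12) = (x - 5)*(x + 4)*(x + 3)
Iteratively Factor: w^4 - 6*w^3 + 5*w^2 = (w)*(w^3 - 6*w^2 + 5*w) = w^2*(w^2 - 6*w + 5) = w^2*(w - 5)*(w - 1)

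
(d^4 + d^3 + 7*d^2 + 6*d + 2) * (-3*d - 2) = -3*d^5 - 5*d^4 - 23*d^3 - 32*d^2 - 18*d - 4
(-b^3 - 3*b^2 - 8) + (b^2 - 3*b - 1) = -b^3 - 2*b^2 - 3*b - 9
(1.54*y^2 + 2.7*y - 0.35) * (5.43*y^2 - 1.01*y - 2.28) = 8.3622*y^4 + 13.1056*y^3 - 8.1387*y^2 - 5.8025*y + 0.798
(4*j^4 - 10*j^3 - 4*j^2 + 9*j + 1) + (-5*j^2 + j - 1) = 4*j^4 - 10*j^3 - 9*j^2 + 10*j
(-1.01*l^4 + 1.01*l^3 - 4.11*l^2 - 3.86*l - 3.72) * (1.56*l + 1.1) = -1.5756*l^5 + 0.4646*l^4 - 5.3006*l^3 - 10.5426*l^2 - 10.0492*l - 4.092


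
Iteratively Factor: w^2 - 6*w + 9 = (w - 3)*(w - 3)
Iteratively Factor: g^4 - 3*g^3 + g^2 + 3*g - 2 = (g + 1)*(g^3 - 4*g^2 + 5*g - 2) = (g - 1)*(g + 1)*(g^2 - 3*g + 2) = (g - 2)*(g - 1)*(g + 1)*(g - 1)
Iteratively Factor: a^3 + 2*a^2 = (a)*(a^2 + 2*a) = a*(a + 2)*(a)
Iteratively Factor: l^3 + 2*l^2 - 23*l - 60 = (l + 4)*(l^2 - 2*l - 15) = (l - 5)*(l + 4)*(l + 3)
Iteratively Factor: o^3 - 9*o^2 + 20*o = (o - 5)*(o^2 - 4*o) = o*(o - 5)*(o - 4)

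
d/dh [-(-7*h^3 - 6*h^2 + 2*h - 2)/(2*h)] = 7*h + 3 - 1/h^2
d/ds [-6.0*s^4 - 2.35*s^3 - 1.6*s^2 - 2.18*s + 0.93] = -24.0*s^3 - 7.05*s^2 - 3.2*s - 2.18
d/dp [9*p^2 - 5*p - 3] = 18*p - 5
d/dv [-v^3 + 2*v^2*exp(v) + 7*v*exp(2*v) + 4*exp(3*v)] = 2*v^2*exp(v) - 3*v^2 + 14*v*exp(2*v) + 4*v*exp(v) + 12*exp(3*v) + 7*exp(2*v)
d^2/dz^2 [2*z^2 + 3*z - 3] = 4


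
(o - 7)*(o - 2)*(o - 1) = o^3 - 10*o^2 + 23*o - 14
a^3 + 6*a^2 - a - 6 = (a - 1)*(a + 1)*(a + 6)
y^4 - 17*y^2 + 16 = (y - 4)*(y - 1)*(y + 1)*(y + 4)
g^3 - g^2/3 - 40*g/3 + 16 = (g - 3)*(g - 4/3)*(g + 4)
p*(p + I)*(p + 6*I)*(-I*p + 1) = -I*p^4 + 8*p^3 + 13*I*p^2 - 6*p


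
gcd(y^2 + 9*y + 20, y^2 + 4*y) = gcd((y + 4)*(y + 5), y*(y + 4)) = y + 4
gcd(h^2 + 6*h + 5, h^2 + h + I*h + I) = h + 1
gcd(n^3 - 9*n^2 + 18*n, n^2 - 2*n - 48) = 1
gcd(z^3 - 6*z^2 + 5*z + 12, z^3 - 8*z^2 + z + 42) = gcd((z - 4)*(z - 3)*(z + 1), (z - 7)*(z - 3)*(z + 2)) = z - 3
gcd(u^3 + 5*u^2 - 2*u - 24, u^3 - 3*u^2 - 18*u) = u + 3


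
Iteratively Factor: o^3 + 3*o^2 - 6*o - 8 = (o - 2)*(o^2 + 5*o + 4) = (o - 2)*(o + 4)*(o + 1)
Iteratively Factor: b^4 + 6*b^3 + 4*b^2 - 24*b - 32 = (b + 4)*(b^3 + 2*b^2 - 4*b - 8) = (b - 2)*(b + 4)*(b^2 + 4*b + 4) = (b - 2)*(b + 2)*(b + 4)*(b + 2)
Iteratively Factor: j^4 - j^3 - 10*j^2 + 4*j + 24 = (j + 2)*(j^3 - 3*j^2 - 4*j + 12) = (j - 3)*(j + 2)*(j^2 - 4) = (j - 3)*(j - 2)*(j + 2)*(j + 2)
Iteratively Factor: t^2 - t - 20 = (t + 4)*(t - 5)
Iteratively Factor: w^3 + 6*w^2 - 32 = (w + 4)*(w^2 + 2*w - 8) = (w - 2)*(w + 4)*(w + 4)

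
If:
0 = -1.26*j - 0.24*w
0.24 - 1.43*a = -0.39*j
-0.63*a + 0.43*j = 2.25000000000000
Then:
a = 2.66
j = 9.12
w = -47.90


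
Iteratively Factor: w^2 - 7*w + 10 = (w - 5)*(w - 2)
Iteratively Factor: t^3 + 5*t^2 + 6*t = (t + 2)*(t^2 + 3*t) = t*(t + 2)*(t + 3)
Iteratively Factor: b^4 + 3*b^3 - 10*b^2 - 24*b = (b)*(b^3 + 3*b^2 - 10*b - 24) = b*(b - 3)*(b^2 + 6*b + 8) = b*(b - 3)*(b + 2)*(b + 4)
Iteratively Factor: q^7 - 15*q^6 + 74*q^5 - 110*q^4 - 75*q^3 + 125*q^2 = (q - 5)*(q^6 - 10*q^5 + 24*q^4 + 10*q^3 - 25*q^2) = q*(q - 5)*(q^5 - 10*q^4 + 24*q^3 + 10*q^2 - 25*q) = q*(q - 5)*(q + 1)*(q^4 - 11*q^3 + 35*q^2 - 25*q) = q*(q - 5)*(q - 1)*(q + 1)*(q^3 - 10*q^2 + 25*q) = q^2*(q - 5)*(q - 1)*(q + 1)*(q^2 - 10*q + 25) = q^2*(q - 5)^2*(q - 1)*(q + 1)*(q - 5)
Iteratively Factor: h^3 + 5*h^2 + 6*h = (h)*(h^2 + 5*h + 6) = h*(h + 3)*(h + 2)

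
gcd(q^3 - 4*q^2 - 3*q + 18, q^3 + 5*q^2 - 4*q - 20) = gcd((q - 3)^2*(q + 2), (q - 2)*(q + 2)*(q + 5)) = q + 2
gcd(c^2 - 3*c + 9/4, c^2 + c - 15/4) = c - 3/2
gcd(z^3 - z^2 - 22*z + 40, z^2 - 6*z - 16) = 1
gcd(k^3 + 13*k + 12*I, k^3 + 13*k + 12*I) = k^3 + 13*k + 12*I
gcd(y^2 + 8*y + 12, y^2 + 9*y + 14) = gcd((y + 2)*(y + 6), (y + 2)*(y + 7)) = y + 2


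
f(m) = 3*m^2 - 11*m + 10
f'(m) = 6*m - 11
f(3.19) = 5.44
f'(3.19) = 8.14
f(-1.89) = 41.51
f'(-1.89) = -22.34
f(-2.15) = 47.52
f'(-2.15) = -23.90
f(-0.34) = 14.09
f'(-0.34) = -13.04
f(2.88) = 3.20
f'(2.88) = 6.28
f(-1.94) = 42.63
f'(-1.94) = -22.64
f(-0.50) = 16.25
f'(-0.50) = -14.00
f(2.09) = 0.11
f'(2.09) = 1.54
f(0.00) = 10.00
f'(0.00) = -11.00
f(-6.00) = 184.00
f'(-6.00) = -47.00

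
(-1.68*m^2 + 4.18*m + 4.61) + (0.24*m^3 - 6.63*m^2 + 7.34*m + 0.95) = 0.24*m^3 - 8.31*m^2 + 11.52*m + 5.56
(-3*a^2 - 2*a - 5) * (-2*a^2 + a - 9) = 6*a^4 + a^3 + 35*a^2 + 13*a + 45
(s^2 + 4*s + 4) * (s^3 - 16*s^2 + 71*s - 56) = s^5 - 12*s^4 + 11*s^3 + 164*s^2 + 60*s - 224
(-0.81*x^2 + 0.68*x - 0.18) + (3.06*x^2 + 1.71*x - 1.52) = 2.25*x^2 + 2.39*x - 1.7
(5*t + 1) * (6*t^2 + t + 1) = 30*t^3 + 11*t^2 + 6*t + 1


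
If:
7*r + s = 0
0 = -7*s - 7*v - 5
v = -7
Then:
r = -44/49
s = 44/7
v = -7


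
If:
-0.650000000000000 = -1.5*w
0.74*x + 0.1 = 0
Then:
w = 0.43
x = -0.14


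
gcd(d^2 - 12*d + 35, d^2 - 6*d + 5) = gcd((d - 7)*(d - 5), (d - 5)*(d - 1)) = d - 5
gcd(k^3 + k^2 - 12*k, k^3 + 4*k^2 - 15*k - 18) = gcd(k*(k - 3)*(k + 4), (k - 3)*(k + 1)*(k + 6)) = k - 3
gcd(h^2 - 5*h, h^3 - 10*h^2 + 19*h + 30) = h - 5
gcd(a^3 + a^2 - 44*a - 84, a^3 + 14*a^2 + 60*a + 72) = a^2 + 8*a + 12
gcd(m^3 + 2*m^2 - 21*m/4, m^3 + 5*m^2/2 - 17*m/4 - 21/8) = m^2 + 2*m - 21/4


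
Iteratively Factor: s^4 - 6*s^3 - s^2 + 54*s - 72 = (s - 4)*(s^3 - 2*s^2 - 9*s + 18) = (s - 4)*(s - 2)*(s^2 - 9) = (s - 4)*(s - 2)*(s + 3)*(s - 3)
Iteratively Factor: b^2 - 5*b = (b - 5)*(b)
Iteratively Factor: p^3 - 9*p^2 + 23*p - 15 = (p - 3)*(p^2 - 6*p + 5) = (p - 5)*(p - 3)*(p - 1)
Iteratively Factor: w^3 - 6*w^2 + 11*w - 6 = (w - 3)*(w^2 - 3*w + 2) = (w - 3)*(w - 2)*(w - 1)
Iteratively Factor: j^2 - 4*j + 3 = (j - 3)*(j - 1)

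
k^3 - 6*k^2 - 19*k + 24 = (k - 8)*(k - 1)*(k + 3)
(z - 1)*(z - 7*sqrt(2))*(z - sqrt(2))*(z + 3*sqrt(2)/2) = z^4 - 13*sqrt(2)*z^3/2 - z^3 - 10*z^2 + 13*sqrt(2)*z^2/2 + 10*z + 21*sqrt(2)*z - 21*sqrt(2)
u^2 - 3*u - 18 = (u - 6)*(u + 3)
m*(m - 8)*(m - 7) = m^3 - 15*m^2 + 56*m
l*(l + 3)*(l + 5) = l^3 + 8*l^2 + 15*l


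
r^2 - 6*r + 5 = (r - 5)*(r - 1)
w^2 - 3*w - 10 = (w - 5)*(w + 2)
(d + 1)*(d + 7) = d^2 + 8*d + 7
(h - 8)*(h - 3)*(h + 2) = h^3 - 9*h^2 + 2*h + 48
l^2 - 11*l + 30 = (l - 6)*(l - 5)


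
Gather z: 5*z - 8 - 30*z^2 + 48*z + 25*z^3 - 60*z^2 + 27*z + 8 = 25*z^3 - 90*z^2 + 80*z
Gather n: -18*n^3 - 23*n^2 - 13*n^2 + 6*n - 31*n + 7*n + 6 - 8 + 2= -18*n^3 - 36*n^2 - 18*n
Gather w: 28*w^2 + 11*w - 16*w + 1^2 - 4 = 28*w^2 - 5*w - 3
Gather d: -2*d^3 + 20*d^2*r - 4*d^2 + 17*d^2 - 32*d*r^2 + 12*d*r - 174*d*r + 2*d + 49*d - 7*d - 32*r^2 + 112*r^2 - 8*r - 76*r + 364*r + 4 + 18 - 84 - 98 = -2*d^3 + d^2*(20*r + 13) + d*(-32*r^2 - 162*r + 44) + 80*r^2 + 280*r - 160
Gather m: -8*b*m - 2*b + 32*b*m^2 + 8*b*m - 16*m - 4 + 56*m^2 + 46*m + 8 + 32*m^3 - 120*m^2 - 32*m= -2*b + 32*m^3 + m^2*(32*b - 64) - 2*m + 4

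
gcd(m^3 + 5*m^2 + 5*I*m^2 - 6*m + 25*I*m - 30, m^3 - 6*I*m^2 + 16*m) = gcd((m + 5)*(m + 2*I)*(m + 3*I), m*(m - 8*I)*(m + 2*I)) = m + 2*I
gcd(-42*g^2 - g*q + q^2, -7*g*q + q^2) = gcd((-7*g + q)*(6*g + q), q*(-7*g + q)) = -7*g + q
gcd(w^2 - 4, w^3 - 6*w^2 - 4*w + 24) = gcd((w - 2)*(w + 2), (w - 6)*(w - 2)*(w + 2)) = w^2 - 4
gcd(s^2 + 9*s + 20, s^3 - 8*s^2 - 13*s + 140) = s + 4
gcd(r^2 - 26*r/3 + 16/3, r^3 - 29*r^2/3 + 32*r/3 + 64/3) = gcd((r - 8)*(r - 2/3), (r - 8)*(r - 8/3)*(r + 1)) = r - 8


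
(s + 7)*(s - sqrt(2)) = s^2 - sqrt(2)*s + 7*s - 7*sqrt(2)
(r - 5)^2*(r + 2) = r^3 - 8*r^2 + 5*r + 50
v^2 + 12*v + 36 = (v + 6)^2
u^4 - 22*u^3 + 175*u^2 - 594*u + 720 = (u - 8)*(u - 6)*(u - 5)*(u - 3)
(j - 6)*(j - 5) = j^2 - 11*j + 30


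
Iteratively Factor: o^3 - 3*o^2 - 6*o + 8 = (o - 4)*(o^2 + o - 2) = (o - 4)*(o + 2)*(o - 1)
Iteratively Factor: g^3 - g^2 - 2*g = (g + 1)*(g^2 - 2*g) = g*(g + 1)*(g - 2)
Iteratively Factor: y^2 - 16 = (y + 4)*(y - 4)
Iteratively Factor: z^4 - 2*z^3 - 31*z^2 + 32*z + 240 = (z - 5)*(z^3 + 3*z^2 - 16*z - 48) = (z - 5)*(z - 4)*(z^2 + 7*z + 12) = (z - 5)*(z - 4)*(z + 4)*(z + 3)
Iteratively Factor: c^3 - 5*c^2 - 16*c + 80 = (c - 5)*(c^2 - 16) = (c - 5)*(c - 4)*(c + 4)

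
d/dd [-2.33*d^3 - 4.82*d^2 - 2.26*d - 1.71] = -6.99*d^2 - 9.64*d - 2.26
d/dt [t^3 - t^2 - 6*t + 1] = 3*t^2 - 2*t - 6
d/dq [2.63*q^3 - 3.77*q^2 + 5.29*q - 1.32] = 7.89*q^2 - 7.54*q + 5.29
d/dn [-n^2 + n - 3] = 1 - 2*n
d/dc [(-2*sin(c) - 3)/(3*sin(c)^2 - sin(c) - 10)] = (6*sin(c)^2 + 18*sin(c) + 17)*cos(c)/(-3*sin(c)^2 + sin(c) + 10)^2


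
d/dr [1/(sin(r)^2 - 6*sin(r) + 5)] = 2*(3 - sin(r))*cos(r)/(sin(r)^2 - 6*sin(r) + 5)^2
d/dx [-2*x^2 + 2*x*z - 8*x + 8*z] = -4*x + 2*z - 8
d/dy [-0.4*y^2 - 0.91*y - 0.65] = -0.8*y - 0.91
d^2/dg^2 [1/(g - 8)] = 2/(g - 8)^3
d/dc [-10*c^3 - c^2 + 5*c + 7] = -30*c^2 - 2*c + 5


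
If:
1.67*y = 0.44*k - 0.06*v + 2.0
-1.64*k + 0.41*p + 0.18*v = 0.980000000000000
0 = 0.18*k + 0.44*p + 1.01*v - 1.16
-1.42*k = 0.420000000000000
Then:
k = -0.30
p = 0.84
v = 0.84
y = 1.09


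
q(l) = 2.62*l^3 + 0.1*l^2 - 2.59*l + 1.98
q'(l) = 7.86*l^2 + 0.2*l - 2.59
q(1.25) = 4.02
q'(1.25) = 9.94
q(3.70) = 126.48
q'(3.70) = 105.75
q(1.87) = 14.62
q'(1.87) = 25.27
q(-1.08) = 1.59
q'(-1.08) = 6.36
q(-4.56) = -232.56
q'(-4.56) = 159.94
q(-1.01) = 2.00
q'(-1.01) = 5.23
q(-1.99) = -13.12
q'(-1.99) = 28.14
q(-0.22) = 2.53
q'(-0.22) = -2.25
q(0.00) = 1.98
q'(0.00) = -2.59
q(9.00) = 1896.75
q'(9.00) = 635.87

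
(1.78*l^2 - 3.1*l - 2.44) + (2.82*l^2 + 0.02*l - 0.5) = 4.6*l^2 - 3.08*l - 2.94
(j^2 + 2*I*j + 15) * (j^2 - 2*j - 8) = j^4 - 2*j^3 + 2*I*j^3 + 7*j^2 - 4*I*j^2 - 30*j - 16*I*j - 120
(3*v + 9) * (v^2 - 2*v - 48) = 3*v^3 + 3*v^2 - 162*v - 432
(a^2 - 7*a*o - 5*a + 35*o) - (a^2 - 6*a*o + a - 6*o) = -a*o - 6*a + 41*o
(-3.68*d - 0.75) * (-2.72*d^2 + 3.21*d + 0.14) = 10.0096*d^3 - 9.7728*d^2 - 2.9227*d - 0.105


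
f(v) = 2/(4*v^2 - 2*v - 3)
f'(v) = 2*(2 - 8*v)/(4*v^2 - 2*v - 3)^2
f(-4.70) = 0.02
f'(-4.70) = 0.01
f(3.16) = 0.07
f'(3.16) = -0.05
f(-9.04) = 0.01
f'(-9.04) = 0.00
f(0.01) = -0.66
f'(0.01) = 0.42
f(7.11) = 0.01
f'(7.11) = -0.00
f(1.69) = 0.40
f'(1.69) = -0.91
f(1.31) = 1.61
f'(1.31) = -10.95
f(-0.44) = -1.49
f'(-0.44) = 6.10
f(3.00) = 0.07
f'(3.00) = -0.06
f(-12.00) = 0.00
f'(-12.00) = 0.00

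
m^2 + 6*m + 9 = (m + 3)^2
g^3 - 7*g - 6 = (g - 3)*(g + 1)*(g + 2)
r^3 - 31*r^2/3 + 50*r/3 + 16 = (r - 8)*(r - 3)*(r + 2/3)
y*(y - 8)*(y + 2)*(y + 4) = y^4 - 2*y^3 - 40*y^2 - 64*y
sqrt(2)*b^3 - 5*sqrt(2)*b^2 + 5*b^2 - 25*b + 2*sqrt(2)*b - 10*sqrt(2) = (b - 5)*(b + 2*sqrt(2))*(sqrt(2)*b + 1)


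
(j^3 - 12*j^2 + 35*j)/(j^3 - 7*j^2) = (j - 5)/j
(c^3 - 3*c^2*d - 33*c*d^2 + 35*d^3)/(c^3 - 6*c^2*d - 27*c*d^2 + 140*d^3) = (c - d)/(c - 4*d)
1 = 1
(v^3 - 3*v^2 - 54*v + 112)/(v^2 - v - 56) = v - 2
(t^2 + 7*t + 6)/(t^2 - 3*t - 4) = (t + 6)/(t - 4)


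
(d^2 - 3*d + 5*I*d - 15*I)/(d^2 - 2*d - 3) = (d + 5*I)/(d + 1)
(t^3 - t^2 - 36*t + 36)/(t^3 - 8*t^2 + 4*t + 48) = (t^2 + 5*t - 6)/(t^2 - 2*t - 8)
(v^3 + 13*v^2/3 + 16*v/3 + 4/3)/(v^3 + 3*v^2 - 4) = (v + 1/3)/(v - 1)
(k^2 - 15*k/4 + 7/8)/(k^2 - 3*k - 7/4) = (4*k - 1)/(2*(2*k + 1))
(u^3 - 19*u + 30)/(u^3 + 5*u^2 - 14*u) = (u^2 + 2*u - 15)/(u*(u + 7))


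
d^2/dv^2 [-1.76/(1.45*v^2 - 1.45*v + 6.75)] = (7.4008*v^2 - 7.4008*v - 1.76*(2.9*v - 1.45)*(5.8*v - 2.9) + 34.452)/(1.45*v^2 - 1.45*v + 6.75)^3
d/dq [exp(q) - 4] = exp(q)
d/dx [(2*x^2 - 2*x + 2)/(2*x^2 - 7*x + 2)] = 10*(1 - x^2)/(4*x^4 - 28*x^3 + 57*x^2 - 28*x + 4)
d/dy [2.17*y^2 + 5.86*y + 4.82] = 4.34*y + 5.86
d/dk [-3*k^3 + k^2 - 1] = k*(2 - 9*k)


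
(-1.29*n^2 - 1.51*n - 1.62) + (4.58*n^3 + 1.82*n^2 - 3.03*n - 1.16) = 4.58*n^3 + 0.53*n^2 - 4.54*n - 2.78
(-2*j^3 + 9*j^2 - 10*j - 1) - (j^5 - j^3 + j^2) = -j^5 - j^3 + 8*j^2 - 10*j - 1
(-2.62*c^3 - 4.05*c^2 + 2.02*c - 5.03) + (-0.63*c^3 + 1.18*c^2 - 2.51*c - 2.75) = -3.25*c^3 - 2.87*c^2 - 0.49*c - 7.78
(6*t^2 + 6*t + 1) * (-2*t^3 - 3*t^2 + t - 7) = -12*t^5 - 30*t^4 - 14*t^3 - 39*t^2 - 41*t - 7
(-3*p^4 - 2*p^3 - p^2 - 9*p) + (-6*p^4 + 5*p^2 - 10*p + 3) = -9*p^4 - 2*p^3 + 4*p^2 - 19*p + 3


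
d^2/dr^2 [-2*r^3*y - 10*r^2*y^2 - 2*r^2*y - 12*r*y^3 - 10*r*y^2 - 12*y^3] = 4*y*(-3*r - 5*y - 1)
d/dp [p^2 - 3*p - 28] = 2*p - 3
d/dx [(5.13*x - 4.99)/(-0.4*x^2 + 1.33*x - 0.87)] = (2.052*x^2 - 3.992*x + 2.1736)/(0.16*x^4 - 1.064*x^3 + 2.4649*x^2 - 2.3142*x + 0.7569)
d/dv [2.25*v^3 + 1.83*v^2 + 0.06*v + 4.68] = 6.75*v^2 + 3.66*v + 0.06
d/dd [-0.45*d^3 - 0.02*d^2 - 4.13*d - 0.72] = -1.35*d^2 - 0.04*d - 4.13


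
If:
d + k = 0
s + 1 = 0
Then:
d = -k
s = -1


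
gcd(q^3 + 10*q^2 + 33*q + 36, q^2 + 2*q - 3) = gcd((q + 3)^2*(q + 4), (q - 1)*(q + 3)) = q + 3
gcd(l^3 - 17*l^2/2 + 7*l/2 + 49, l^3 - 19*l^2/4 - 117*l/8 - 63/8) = l - 7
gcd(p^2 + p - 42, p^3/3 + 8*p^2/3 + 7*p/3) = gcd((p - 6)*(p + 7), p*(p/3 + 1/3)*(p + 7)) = p + 7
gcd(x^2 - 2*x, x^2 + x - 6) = x - 2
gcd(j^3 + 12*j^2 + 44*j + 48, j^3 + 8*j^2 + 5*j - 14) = j + 2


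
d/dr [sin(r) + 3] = cos(r)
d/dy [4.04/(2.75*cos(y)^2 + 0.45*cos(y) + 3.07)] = (22.22*cos(y) + 1.818)*sin(y)/(2.75*cos(y)^2 + 0.45*cos(y) + 3.07)^2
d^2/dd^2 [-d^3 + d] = -6*d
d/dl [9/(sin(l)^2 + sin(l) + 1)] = -9*(2*sin(l) + 1)*cos(l)/(sin(l)^2 + sin(l) + 1)^2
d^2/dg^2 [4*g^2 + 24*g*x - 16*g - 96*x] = 8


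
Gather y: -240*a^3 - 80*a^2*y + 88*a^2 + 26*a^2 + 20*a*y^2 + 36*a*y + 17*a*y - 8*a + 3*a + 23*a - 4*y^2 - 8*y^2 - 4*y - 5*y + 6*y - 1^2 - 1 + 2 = -240*a^3 + 114*a^2 + 18*a + y^2*(20*a - 12) + y*(-80*a^2 + 53*a - 3)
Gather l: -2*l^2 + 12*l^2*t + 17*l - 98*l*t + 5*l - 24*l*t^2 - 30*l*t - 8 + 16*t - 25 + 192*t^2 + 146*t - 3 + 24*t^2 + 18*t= l^2*(12*t - 2) + l*(-24*t^2 - 128*t + 22) + 216*t^2 + 180*t - 36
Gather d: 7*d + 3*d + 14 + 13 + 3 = 10*d + 30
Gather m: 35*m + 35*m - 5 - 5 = 70*m - 10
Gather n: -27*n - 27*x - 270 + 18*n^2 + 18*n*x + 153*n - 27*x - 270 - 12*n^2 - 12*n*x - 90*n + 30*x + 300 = 6*n^2 + n*(6*x + 36) - 24*x - 240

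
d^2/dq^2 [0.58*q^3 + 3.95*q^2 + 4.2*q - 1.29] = 3.48*q + 7.9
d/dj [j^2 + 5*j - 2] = 2*j + 5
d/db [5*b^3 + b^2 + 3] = b*(15*b + 2)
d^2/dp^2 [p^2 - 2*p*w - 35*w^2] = 2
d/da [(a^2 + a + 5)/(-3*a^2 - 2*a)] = (a^2 + 30*a + 10)/(a^2*(9*a^2 + 12*a + 4))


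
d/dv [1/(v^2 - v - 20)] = (1 - 2*v)/(-v^2 + v + 20)^2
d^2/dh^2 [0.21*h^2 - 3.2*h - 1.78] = 0.420000000000000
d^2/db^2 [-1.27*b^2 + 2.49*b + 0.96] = -2.54000000000000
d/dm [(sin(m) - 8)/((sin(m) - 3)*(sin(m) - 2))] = (16*sin(m) + cos(m)^2 - 35)*cos(m)/((sin(m) - 3)^2*(sin(m) - 2)^2)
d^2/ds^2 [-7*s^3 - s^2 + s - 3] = -42*s - 2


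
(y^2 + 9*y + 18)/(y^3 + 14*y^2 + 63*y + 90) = 1/(y + 5)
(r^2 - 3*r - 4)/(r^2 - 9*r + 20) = (r + 1)/(r - 5)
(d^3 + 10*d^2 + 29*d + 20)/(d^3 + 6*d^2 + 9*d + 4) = (d + 5)/(d + 1)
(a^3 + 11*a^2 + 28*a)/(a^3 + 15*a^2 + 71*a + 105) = a*(a + 4)/(a^2 + 8*a + 15)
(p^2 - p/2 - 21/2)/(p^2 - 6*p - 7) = (-2*p^2 + p + 21)/(2*(-p^2 + 6*p + 7))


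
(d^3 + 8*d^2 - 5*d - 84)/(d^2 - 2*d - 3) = (d^2 + 11*d + 28)/(d + 1)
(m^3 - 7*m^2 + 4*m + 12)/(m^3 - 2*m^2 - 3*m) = (m^2 - 8*m + 12)/(m*(m - 3))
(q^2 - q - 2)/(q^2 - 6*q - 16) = (-q^2 + q + 2)/(-q^2 + 6*q + 16)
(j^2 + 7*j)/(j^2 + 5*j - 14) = j/(j - 2)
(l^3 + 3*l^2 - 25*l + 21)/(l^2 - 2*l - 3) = (l^2 + 6*l - 7)/(l + 1)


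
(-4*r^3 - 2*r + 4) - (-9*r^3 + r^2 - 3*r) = 5*r^3 - r^2 + r + 4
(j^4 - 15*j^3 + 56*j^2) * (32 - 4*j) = -4*j^5 + 92*j^4 - 704*j^3 + 1792*j^2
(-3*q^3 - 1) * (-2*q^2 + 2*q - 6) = 6*q^5 - 6*q^4 + 18*q^3 + 2*q^2 - 2*q + 6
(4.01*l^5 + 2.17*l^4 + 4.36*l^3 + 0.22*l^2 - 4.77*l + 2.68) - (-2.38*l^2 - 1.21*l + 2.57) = 4.01*l^5 + 2.17*l^4 + 4.36*l^3 + 2.6*l^2 - 3.56*l + 0.11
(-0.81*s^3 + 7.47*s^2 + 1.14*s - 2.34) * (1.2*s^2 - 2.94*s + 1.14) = -0.972*s^5 + 11.3454*s^4 - 21.5172*s^3 + 2.3562*s^2 + 8.1792*s - 2.6676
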